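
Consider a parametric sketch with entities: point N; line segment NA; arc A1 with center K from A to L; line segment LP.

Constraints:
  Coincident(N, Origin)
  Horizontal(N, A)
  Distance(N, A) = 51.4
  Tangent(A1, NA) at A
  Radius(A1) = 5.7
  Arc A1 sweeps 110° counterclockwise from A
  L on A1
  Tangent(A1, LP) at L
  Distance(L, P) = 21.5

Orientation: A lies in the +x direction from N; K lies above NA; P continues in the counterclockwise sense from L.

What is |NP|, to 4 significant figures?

56.71

N is at the origin; NA is horizontal with |NA| = 51.4 and A on the +x side, so A = (51.40, 0.000). Since A1 is tangent to NA there, KA ⟂ NA, so K = A + (0, 5.7) = (51.40, 5.700). On A1, A sits at bearing -90° from K; a 110° counterclockwise sweep puts L at bearing 20°, so L = K + 5.7·(cos 20°, sin 20°) = (56.76, 7.650). Tangency of A1 to LP means the radius KL is perpendicular to LP, so LP runs along (−sin 20°, cos 20°); with |LP| = 21.5, P = (49.40, 27.85). Then |NP| = |P − N| = 56.71.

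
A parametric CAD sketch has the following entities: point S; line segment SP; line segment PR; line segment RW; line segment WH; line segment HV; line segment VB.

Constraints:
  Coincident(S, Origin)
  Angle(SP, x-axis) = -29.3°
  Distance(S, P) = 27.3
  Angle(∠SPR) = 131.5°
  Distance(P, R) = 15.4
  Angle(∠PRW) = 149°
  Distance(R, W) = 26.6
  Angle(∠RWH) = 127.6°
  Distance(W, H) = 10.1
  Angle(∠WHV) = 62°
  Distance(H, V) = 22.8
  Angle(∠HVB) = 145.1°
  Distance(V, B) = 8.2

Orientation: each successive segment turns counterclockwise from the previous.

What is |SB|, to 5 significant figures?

33.819

S is at the origin; SP runs at -29.3° with length 27.3, so P = (23.807, -13.360). ∠SPR = 131.5° gives PR at 19.200° from the x-axis; with |PR| = 15.4, R = (38.351, -8.2956). ∠PRW = 149.0° gives RW at 50.200° from the x-axis; with |RW| = 26.6, W = (55.378, 12.141). ∠RWH = 127.6° gives WH at 102.60° from the x-axis; with |WH| = 10.1, H = (53.175, 21.998). ∠WHV = 62.0° gives HV at -139.40° from the x-axis; with |HV| = 22.8, V = (35.863, 7.1599). ∠HVB = 145.1° gives VB at -104.50° from the x-axis; with |VB| = 8.2, B = (33.810, -0.77896). Then |SB| = |B − S| = 33.819.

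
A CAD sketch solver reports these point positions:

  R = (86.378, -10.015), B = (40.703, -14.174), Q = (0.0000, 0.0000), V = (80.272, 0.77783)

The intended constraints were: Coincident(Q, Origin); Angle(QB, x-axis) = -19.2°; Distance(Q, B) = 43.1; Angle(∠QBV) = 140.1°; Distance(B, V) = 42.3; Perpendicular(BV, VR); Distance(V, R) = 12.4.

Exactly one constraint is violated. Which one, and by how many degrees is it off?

Perpendicular(BV, VR) — off by 8.80°.

Q = (0.00, 0.00) ✓; QB at -19.20° ✓; |QB| = 43.10 ✓; ∠QBV = 140.1° ✓; |BV| = 42.30 ✓; ∠(BV, VR) = 81.20° ✗; |VR| = 12.40 ✓.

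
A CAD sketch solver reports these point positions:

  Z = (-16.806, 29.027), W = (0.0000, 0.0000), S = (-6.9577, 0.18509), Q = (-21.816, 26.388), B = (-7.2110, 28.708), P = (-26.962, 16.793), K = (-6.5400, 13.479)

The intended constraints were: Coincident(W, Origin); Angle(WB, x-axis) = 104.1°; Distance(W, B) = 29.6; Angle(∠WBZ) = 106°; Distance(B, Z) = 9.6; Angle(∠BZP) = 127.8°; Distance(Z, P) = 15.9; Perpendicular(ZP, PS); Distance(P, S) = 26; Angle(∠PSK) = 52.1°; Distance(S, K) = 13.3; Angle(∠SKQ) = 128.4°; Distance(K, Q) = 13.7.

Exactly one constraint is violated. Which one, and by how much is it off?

Distance(K, Q) = 13.7 — off by 6.30.

W = (0.00, 0.00) ✓; WB at 104.1° ✓; |WB| = 29.60 ✓; ∠WBZ = 106.0° ✓; |BZ| = 9.600 ✓; ∠BZP = 127.8° ✓; |ZP| = 15.90 ✓; ∠(ZP, PS) = 90.00° ✓; |PS| = 26.00 ✓; ∠PSK = 52.10° ✓; |SK| = 13.30 ✓; ∠SKQ = 128.4° ✓; |KQ| = 20.00 ✗.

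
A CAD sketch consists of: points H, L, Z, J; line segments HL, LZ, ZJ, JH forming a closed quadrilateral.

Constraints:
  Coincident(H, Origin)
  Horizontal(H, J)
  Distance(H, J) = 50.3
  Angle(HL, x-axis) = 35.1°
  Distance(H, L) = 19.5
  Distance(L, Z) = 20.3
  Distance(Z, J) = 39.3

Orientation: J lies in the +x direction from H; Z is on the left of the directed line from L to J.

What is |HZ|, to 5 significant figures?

38.440

Checks: |LZ| = 20.30 ✓; |ZJ| = 39.30 ✓.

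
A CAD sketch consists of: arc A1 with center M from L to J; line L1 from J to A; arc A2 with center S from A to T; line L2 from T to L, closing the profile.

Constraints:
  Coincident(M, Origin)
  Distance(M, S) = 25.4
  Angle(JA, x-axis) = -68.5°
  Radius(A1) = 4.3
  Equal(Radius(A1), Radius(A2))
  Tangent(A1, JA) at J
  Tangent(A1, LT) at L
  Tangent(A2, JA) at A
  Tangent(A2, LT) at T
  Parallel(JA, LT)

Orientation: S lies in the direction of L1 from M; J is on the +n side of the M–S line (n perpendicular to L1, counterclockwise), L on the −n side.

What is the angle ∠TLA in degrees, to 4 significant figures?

18.71°

The slot axis is L1's direction at -68.5°, so u = (cos -68.5°, sin -68.5°) = (0.3665, -0.9304) and n = (−sin -68.5°, cos -68.5°) = (0.9304, 0.3665). M is at the origin and S lies 25.4 along u from M, so S = 25.4·u = (9.309, -23.63). Tangency of A1 to both parallel lines with radius 4.3 puts J and L at M ± 4.3·n: J = (4.001, 1.576), L = (-4.001, -1.576). Equal radii place A and T the same way about S: A = S + 4.3·n = (13.31, -22.06), T = S − 4.3·n = (5.308, -25.21). Then cos ∠TLA = LT·LA / (|LT||LA|), giving 18.71°.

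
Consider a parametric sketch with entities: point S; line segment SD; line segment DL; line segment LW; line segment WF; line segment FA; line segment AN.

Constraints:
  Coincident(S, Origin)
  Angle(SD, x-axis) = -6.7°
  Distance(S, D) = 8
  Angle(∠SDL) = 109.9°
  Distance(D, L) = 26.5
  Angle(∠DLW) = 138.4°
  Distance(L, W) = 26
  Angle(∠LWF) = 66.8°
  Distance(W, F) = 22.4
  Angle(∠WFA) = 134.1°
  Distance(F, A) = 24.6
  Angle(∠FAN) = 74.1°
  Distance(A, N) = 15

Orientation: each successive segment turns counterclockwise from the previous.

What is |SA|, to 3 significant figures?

11.9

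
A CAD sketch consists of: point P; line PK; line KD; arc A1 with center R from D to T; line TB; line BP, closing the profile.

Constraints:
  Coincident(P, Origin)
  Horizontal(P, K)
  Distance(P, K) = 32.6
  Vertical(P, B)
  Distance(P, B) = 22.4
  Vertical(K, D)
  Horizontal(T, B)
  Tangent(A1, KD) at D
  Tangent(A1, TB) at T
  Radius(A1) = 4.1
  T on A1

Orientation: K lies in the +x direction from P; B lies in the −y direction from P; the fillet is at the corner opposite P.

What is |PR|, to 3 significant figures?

33.9

P is at the origin; PK is horizontal with |PK| = 32.6 and K on the +x side, so K = (32.6, 0.00). P and B share the same x with |PB| = 22.4 and B on the −y side, so B = (0.00, -22.4). The virtual corner opposite P is at (32.6, -22.4). A1 meets KD tangentially, so RD is at right angles to KD and since A1 is tangent to TB there, RT ⟂ TB, with radius 4.1, so the center R sits 4.1 in from both sides at R = (28.5, -18.3). Then |PR| = |R − P| = 33.9.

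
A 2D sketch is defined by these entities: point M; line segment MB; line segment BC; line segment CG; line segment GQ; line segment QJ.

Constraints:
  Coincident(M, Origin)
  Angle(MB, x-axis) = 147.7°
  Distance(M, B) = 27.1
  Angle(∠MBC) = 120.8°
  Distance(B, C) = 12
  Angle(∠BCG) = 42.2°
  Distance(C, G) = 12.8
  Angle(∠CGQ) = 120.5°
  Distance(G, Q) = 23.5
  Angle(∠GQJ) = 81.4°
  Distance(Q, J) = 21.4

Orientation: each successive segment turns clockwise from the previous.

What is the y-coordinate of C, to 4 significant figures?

26.48

M is at the origin; MB runs at 147.7° with length 27.1, so B = (-22.91, 14.48). ∠MBC = 120.8° gives BC at 88.50° from the x-axis; with |BC| = 12.0, C = (-22.59, 26.48). So C.y = 26.48.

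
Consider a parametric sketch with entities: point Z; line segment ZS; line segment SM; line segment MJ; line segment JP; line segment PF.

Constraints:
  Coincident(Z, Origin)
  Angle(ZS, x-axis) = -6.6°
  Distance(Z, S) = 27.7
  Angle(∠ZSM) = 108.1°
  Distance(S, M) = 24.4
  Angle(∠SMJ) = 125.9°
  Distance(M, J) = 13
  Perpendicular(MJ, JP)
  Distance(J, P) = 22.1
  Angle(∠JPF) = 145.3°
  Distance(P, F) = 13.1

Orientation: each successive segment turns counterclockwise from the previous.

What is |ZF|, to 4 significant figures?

9.965

Z is at the origin; ZS runs at -6.6° with length 27.7, so S = (27.52, -3.184). ∠ZSM = 108.1° gives SM at 65.30° from the x-axis; with |SM| = 24.4, M = (37.71, 18.98). ∠SMJ = 125.9° gives MJ at 119.4° from the x-axis; with |MJ| = 13.0, J = (31.33, 30.31). MJ ⟂ JP, so JP runs at -150.6°; with |JP| = 22.1, P = (12.08, 19.46). ∠JPF = 145.3° gives PF at -115.9° from the x-axis; with |PF| = 13.1, F = (6.355, 7.676). Then |ZF| = |F − Z| = 9.965.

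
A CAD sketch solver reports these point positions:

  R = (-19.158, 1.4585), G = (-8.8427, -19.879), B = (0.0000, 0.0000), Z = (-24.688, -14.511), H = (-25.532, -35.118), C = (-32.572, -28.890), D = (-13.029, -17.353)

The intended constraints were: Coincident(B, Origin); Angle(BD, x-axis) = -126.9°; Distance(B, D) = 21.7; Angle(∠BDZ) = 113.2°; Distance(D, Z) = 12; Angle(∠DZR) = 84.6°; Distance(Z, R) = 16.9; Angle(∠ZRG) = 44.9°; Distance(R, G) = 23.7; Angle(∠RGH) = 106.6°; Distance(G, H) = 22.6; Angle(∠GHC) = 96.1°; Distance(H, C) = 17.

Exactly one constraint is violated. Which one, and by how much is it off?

Distance(H, C) = 17 — off by 7.60.

B = (0.00, 0.00) ✓; BD at -126.9° ✓; |BD| = 21.70 ✓; ∠BDZ = 113.2° ✓; |DZ| = 12.00 ✓; ∠DZR = 84.60° ✓; |ZR| = 16.90 ✓; ∠ZRG = 44.90° ✓; |RG| = 23.70 ✓; ∠RGH = 106.6° ✓; |GH| = 22.60 ✓; ∠GHC = 96.10° ✓; |HC| = 9.399 ✗.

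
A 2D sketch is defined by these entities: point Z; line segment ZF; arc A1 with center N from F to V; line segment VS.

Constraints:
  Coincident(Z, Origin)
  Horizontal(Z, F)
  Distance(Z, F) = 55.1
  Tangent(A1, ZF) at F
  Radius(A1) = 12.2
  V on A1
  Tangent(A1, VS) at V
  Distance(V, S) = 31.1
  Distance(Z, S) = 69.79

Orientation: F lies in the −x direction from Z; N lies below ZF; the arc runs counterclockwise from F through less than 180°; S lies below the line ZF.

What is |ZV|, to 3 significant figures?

68.4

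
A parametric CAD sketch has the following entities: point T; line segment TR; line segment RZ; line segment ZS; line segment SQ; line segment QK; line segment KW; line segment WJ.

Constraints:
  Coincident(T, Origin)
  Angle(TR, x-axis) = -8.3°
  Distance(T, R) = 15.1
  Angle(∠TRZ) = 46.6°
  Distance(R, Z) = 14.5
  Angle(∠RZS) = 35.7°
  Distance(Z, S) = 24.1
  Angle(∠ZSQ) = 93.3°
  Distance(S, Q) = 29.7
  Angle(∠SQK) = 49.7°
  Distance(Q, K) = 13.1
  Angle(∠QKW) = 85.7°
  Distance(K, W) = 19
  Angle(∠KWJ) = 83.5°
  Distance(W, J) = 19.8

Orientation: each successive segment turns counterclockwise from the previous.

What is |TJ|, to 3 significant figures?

42.5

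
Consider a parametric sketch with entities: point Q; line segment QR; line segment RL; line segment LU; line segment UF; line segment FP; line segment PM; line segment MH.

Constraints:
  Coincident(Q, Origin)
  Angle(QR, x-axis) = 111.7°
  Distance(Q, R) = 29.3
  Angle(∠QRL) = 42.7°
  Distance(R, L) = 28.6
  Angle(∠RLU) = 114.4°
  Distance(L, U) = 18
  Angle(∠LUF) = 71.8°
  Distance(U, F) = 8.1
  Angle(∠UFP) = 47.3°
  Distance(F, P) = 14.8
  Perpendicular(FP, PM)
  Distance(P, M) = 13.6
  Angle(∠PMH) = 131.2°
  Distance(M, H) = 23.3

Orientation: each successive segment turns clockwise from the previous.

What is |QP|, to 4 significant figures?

21.05

∠LUF = 71.8° gives UF at 160.6° from the x-axis; with |UF| = 8.1, F = (6.942, -0.4396). ∠UFP = 47.3° gives FP at 27.90° from the x-axis; with |FP| = 14.8, P = (20.02, 6.486). Then |QP| = |P − Q| = 21.05.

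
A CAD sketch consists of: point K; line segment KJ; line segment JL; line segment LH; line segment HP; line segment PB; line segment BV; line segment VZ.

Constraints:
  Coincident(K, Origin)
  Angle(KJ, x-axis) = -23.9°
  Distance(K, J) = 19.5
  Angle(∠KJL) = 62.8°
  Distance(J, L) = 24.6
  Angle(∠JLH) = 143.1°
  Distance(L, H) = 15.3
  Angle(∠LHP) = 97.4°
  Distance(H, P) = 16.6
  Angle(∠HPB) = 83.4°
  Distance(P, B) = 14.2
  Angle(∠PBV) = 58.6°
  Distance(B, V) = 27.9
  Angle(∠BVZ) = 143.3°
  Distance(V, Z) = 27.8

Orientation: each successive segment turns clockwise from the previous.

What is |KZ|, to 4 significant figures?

61.29

K is at the origin; KJ runs at -23.9° with length 19.5, so J = (17.83, -7.900). ∠KJL = 62.8° gives JL at -141.1° from the x-axis; with |JL| = 24.6, L = (-1.317, -23.35). ∠JLH = 143.1° gives LH at -178.0° from the x-axis; with |LH| = 15.3, H = (-16.61, -23.88). ∠LHP = 97.4° gives HP at 99.40° from the x-axis; with |HP| = 16.6, P = (-19.32, -7.505). ∠HPB = 83.4° gives PB at 2.800° from the x-axis; with |PB| = 14.2, B = (-5.136, -6.811). ∠PBV = 58.6° gives BV at -118.6° from the x-axis; with |BV| = 27.9, V = (-18.49, -31.31). ∠BVZ = 143.3° gives VZ at -155.3° from the x-axis; with |VZ| = 27.8, Z = (-43.75, -42.92). Then |KZ| = |Z − K| = 61.29.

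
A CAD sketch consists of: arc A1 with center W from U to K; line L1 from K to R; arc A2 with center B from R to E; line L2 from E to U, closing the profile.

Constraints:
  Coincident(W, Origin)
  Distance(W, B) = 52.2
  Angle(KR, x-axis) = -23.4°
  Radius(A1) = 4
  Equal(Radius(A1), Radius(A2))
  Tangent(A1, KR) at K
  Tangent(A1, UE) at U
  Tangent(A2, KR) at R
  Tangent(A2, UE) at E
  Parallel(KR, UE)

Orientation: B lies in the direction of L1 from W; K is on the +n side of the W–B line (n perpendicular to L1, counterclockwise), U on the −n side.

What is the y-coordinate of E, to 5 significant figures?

-24.402

The slot axis is L1's direction at -23.4°, so u = (cos -23.4°, sin -23.4°) = (0.91775, -0.39715) and n = (−sin -23.4°, cos -23.4°) = (0.39715, 0.91775). W is at the origin and B lies 52.2 along u from W, so B = 52.2·u = (47.907, -20.731). Tangency of A1 to both parallel lines with radius 4.0 puts K and U at W ± 4.0·n: K = (1.5886, 3.6710), U = (-1.5886, -3.6710). Equal radii place R and E the same way about B: R = B + 4.0·n = (49.495, -17.060), E = B − 4.0·n = (46.318, -24.402). So E.y = -24.402.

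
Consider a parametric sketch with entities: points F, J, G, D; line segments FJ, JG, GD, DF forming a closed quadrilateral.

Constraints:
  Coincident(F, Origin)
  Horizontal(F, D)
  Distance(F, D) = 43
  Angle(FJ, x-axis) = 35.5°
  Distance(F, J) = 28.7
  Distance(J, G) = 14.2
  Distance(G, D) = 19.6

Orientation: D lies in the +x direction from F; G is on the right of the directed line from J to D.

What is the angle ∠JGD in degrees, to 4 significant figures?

98.00°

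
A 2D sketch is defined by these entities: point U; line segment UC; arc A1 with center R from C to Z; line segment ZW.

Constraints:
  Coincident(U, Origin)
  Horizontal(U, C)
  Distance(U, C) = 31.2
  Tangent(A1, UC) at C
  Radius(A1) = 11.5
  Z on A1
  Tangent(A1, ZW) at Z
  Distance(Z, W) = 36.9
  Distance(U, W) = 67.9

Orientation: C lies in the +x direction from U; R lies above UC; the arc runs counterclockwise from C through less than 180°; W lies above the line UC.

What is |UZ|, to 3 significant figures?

43.3

U is at the origin; UC is horizontal with |UC| = 31.2 and C on the +x side, so C = (31.2, 0.00). A1 meets UC tangentially, so RC is at right angles to UC, so R = C + (0, 11.5) = (31.2, 11.5). Since RZ ⟂ ZW (tangency), |RW| = √(11.5² + 36.9²) = 38.7 regardless of where Z sits on A1. So W lies on both circle(U, 67.9) and circle(R, 38.7); the above-UC intersection is W = (51.2, 44.5). Z is the foot of the tangent from W: Z = (42.4, 8.73).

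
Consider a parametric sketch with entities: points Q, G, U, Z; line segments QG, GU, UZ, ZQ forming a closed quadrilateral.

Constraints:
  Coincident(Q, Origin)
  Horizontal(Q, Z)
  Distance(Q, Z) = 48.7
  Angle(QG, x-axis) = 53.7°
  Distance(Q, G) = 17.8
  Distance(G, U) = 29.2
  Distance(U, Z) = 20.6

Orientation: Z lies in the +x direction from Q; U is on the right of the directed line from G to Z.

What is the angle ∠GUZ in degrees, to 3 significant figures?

109°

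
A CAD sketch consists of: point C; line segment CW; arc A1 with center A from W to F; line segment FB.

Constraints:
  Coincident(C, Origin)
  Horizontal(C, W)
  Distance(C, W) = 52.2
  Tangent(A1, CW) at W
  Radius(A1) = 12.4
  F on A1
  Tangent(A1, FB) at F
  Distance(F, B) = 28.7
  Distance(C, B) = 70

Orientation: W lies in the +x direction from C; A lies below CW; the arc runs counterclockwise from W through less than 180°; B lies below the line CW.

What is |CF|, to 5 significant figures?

45.120

C is at the origin; C and W share the same y with |CW| = 52.2 and W on the +x side, so W = (52.200, 0.0000). Since A1 is tangent to CW there, AW ⟂ CW, so A = W + (0, -12.4) = (52.200, -12.400). Since AF ⟂ FB (tangency), |AB| = √(12.4² + 28.7²) = 31.264 regardless of where F sits on A1. So B lies on both circle(C, 70.0) and circle(A, 31.264); the below-CW intersection is B = (54.798, -43.556). F is the foot of the tangent from B: F = (41.265, -18.247).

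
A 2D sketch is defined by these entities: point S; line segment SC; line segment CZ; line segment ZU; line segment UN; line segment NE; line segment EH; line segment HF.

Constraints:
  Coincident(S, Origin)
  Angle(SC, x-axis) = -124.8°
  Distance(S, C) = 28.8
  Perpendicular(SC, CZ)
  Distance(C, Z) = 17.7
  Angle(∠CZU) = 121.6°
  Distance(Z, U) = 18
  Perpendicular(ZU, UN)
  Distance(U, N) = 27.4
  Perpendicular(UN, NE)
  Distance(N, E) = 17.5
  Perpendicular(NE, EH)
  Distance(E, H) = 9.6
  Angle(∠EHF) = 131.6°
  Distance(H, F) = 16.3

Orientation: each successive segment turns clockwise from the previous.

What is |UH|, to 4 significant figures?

24.96

UN ⟂ NE, so NE runs at -93.20°; with |NE| = 17.5, E = (-3.586, -14.58). The perpendicularity gives EH at right angles to NE, so EH runs at 176.8°; with |EH| = 9.6, H = (-13.17, -14.04). Then |UH| = |H − U| = 24.96.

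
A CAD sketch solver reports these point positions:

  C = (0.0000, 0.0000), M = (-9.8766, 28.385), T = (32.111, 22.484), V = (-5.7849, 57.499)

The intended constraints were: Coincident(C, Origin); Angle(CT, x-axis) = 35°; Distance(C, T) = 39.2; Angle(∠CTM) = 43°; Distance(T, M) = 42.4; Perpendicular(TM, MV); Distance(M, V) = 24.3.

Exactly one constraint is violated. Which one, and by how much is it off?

Distance(M, V) = 24.3 — off by 5.10.

C = (0.00, 0.00) ✓; CT at 35.00° ✓; |CT| = 39.20 ✓; ∠CTM = 43.00° ✓; |TM| = 42.40 ✓; ∠(TM, MV) = 90.00° ✓; |MV| = 29.40 ✗.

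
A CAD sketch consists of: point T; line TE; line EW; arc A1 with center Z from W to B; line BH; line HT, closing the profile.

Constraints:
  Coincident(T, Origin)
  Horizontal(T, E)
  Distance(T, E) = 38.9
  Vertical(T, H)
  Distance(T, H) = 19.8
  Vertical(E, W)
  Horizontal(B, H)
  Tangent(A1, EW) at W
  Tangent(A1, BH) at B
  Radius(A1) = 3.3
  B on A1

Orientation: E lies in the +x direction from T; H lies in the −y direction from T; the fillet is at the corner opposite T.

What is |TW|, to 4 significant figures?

42.25

The virtual corner opposite T is at (38.90, -19.80). A1 meets EW tangentially, so ZW is at right angles to EW and since A1 is tangent to BH there, ZB ⟂ BH, with radius 3.3, so the center Z sits 3.3 in from both sides at Z = (35.60, -16.50). That places the tangent points at W = (38.90, -16.50) on EW and B = (35.60, -19.80) on BH. Then |TW| = |W − T| = 42.25.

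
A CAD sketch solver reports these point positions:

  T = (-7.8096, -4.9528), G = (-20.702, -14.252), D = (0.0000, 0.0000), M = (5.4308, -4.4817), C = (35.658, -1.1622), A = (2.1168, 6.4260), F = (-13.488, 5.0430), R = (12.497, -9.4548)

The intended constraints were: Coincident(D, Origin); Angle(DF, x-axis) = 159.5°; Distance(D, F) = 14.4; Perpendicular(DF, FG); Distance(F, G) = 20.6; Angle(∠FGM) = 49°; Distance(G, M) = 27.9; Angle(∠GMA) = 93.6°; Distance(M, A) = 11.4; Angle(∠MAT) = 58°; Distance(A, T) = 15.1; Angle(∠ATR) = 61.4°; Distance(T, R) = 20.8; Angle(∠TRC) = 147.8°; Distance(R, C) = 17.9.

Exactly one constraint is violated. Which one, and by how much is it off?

Distance(R, C) = 17.9 — off by 6.70.

D = (0.00, 0.00) ✓; DF at 159.5° ✓; |DF| = 14.40 ✓; ∠(DF, FG) = 90.00° ✓; |FG| = 20.60 ✓; ∠FGM = 49.00° ✓; |GM| = 27.90 ✓; ∠GMA = 93.60° ✓; |MA| = 11.40 ✓; ∠MAT = 58.00° ✓; |AT| = 15.10 ✓; ∠ATR = 61.40° ✓; |TR| = 20.80 ✓; ∠TRC = 147.8° ✓; |RC| = 24.60 ✗.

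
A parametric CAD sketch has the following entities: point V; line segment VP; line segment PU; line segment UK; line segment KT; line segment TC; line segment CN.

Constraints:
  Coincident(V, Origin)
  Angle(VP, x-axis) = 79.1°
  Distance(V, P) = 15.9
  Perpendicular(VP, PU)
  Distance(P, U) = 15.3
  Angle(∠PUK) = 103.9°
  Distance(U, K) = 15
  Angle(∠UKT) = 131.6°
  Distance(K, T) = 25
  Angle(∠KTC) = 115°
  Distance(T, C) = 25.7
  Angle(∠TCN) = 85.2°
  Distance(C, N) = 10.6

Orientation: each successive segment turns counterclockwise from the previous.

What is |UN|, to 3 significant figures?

39.2

V is at the origin; VP runs at 79.1° with length 15.9, so P = (3.01, 15.6). VP ⟂ PU, so PU runs at 169°; with |PU| = 15.3, U = (-12.0, 18.5). ∠PUK = 103.9° gives UK at -115° from the x-axis; with |UK| = 15.0, K = (-18.3, 4.89). ∠UKT = 131.6° gives KT at -66.4° from the x-axis; with |KT| = 25.0, T = (-8.30, -18.0). ∠KTC = 115.0° gives TC at -1.40° from the x-axis; with |TC| = 25.7, C = (17.4, -18.6). ∠TCN = 85.2° gives CN at 93.4° from the x-axis; with |CN| = 10.6, N = (16.8, -8.07). Then |UN| = |N − U| = 39.2.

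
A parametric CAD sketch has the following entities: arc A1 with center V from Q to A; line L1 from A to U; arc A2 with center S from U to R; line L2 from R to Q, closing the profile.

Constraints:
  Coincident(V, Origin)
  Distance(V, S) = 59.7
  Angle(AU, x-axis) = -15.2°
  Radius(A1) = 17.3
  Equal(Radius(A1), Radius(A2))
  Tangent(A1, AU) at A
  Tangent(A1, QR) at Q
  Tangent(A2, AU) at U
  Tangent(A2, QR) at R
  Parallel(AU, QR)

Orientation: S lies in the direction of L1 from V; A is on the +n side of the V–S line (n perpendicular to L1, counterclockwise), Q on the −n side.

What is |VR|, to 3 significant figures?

62.2

The slot axis is L1's direction at -15.2°, so u = (cos -15.2°, sin -15.2°) = (0.965, -0.262) and n = (−sin -15.2°, cos -15.2°) = (0.262, 0.965). V is at the origin and S lies 59.7 along u from V, so S = 59.7·u = (57.6, -15.7). Tangency of A1 to both parallel lines with radius 17.3 puts A and Q at V ± 17.3·n: A = (4.54, 16.7), Q = (-4.54, -16.7). Equal radii place U and R the same way about S: U = S + 17.3·n = (62.1, 1.04), R = S − 17.3·n = (53.1, -32.3). Then |VR| = |R − V| = 62.2.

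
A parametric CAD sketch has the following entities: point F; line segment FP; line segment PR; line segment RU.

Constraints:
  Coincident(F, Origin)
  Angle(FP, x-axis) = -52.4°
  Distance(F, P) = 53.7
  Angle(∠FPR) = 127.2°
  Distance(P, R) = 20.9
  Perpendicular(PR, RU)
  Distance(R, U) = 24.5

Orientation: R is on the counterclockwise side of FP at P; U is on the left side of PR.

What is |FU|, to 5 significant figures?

56.409

F is at the origin; FP runs at -52.4° with length 53.7, so P = 53.7·(cos -52.4°, sin -52.4°) = (32.765, -42.546). ∠FPR = 127.2°, so PR runs at -52.4° + (180° − 127.2°) = 0.40000° from the x-axis; with |PR| = 20.9, R = P + 20.9·(cos 0.40000°, sin 0.40000°) = (53.664, -42.400). PR ⟂ RU; with |RU| = 24.5 on the left of PR, U = R + 24.5·(-0.0069813, 0.99998) = (53.493, -17.901). Then |FU| = |U − F| = 56.409.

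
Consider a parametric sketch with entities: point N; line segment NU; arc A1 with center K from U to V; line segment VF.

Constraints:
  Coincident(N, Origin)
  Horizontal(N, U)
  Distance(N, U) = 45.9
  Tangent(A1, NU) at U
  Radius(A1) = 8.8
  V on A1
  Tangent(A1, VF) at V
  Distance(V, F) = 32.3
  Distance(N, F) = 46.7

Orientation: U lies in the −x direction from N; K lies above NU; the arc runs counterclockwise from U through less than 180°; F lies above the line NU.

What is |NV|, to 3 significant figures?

38.0

N is at the origin; N and U share the same y with |NU| = 45.9 and U on the −x side, so U = (-45.9, 0.00). Since A1 is tangent to NU there, KU ⟂ NU, so K = U + (0, 8.8) = (-45.9, 8.80). Since KV ⟂ VF (tangency), |KF| = √(8.8² + 32.3²) = 33.5 regardless of where V sits on A1. So F lies on both circle(N, 46.7) and circle(K, 33.5); the above-NU intersection is F = (-28.2, 37.2). V is the foot of the tangent from F: V = (-37.5, 6.28).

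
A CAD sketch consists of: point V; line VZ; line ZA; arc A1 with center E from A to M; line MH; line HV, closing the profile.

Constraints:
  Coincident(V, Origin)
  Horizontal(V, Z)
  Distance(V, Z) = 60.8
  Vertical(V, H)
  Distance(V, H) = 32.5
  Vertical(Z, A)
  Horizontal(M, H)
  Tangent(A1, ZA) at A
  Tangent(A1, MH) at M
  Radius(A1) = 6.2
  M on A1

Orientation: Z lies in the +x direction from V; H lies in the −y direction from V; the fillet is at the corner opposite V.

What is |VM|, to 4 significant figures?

63.54

V is at the origin; V and Z share the same y with |VZ| = 60.8 and Z on the +x side, so Z = (60.80, 0.000). V and H share the same x with |VH| = 32.5 and H on the −y side, so H = (0.000, -32.50). The virtual corner opposite V is at (60.80, -32.50). A1 meets ZA tangentially, so EA is at right angles to ZA and tangency of A1 to MH means the radius EM is perpendicular to MH, with radius 6.2, so the center E sits 6.2 in from both sides at E = (54.60, -26.30). That places the tangent points at A = (60.80, -26.30) on ZA and M = (54.60, -32.50) on MH. Then |VM| = |M − V| = 63.54.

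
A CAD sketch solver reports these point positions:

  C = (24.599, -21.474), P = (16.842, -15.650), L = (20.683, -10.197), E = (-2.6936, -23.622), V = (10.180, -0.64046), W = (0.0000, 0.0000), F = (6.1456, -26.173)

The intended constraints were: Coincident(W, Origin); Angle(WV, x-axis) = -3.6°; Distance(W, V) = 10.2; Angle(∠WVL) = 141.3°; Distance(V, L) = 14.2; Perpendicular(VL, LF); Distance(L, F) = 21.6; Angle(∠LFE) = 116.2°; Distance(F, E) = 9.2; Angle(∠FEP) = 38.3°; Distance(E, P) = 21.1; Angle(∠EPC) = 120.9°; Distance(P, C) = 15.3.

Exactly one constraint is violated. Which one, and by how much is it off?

Distance(P, C) = 15.3 — off by 5.60.

W = (0.00, 0.00) ✓; WV at -3.600° ✓; |WV| = 10.20 ✓; ∠WVL = 141.3° ✓; |VL| = 14.20 ✓; ∠(VL, LF) = 90.00° ✓; |LF| = 21.60 ✓; ∠LFE = 116.2° ✓; |FE| = 9.200 ✓; ∠FEP = 38.30° ✓; |EP| = 21.10 ✓; ∠EPC = 120.9° ✓; |PC| = 9.700 ✗.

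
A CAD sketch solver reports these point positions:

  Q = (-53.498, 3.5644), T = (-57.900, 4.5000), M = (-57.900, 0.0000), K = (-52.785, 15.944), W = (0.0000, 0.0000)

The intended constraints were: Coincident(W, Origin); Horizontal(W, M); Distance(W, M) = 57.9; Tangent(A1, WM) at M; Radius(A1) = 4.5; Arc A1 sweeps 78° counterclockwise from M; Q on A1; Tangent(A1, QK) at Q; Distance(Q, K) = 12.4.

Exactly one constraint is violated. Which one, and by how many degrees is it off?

Tangent(A1, QK) at Q — off by 8.70°.

W = (0.00, 0.00) ✓; W.y = 0.00, M.y = 0.00 ✓; |WM| = 57.90 ✓; ∠(TM, MW) = 90.00° ✓; |TM| = 4.500 ✓; bearing(T→Q) − bearing(T→M) = 78.00° ✓; |TQ| = 4.500 ✓; ∠(TQ, QK) = 81.30° ✗; |QK| = 12.40 ✓.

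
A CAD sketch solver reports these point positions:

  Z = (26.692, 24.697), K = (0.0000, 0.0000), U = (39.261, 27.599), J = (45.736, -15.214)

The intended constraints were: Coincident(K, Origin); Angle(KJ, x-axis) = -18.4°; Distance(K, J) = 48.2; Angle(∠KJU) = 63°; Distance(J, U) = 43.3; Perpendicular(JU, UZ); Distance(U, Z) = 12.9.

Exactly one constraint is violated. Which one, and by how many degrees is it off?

Perpendicular(JU, UZ) — off by 4.40°.

K = (0.00, 0.00) ✓; KJ at -18.40° ✓; |KJ| = 48.20 ✓; ∠KJU = 63.00° ✓; |JU| = 43.30 ✓; ∠(JU, UZ) = 94.40° ✗; |UZ| = 12.90 ✓.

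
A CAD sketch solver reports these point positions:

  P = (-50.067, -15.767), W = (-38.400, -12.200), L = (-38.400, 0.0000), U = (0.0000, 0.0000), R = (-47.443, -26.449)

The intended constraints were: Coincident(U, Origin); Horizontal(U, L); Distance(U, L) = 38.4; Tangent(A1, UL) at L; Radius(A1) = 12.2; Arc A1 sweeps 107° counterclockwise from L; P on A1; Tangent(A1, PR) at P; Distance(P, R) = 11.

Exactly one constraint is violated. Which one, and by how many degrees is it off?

Tangent(A1, PR) at P — off by 3.20°.

U = (0.00, 0.00) ✓; U.y = 0.00, L.y = 0.00 ✓; |UL| = 38.40 ✓; ∠(WL, LU) = 90.00° ✓; |WL| = 12.20 ✓; bearing(W→P) − bearing(W→L) = 107.0° ✓; |WP| = 12.20 ✓; ∠(WP, PR) = 93.20° ✗; |PR| = 11.00 ✓.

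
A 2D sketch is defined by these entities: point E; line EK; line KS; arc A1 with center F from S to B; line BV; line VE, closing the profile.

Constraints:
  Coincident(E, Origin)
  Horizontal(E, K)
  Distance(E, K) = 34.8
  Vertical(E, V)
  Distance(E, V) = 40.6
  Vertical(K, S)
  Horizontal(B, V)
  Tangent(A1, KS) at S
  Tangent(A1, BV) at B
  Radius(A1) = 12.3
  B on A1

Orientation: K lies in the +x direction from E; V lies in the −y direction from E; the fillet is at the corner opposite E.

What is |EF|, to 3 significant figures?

36.2

E is at the origin; EK is horizontal with |EK| = 34.8 and K on the +x side, so K = (34.8, 0.00). EV is vertical with |EV| = 40.6 and V on the −y side, so V = (0.00, -40.6). The virtual corner opposite E is at (34.8, -40.6). Since A1 is tangent to KS there, FS ⟂ KS and tangency of A1 to BV means the radius FB is perpendicular to BV, with radius 12.3, so the center F sits 12.3 in from both sides at F = (22.5, -28.3). Then |EF| = |F − E| = 36.2.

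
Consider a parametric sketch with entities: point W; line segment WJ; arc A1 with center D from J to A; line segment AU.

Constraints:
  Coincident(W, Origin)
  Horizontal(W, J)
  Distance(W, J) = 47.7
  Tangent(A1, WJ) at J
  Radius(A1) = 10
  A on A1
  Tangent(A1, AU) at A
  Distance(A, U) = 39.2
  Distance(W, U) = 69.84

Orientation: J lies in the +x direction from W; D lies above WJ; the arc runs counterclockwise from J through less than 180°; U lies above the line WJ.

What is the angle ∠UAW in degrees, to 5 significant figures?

88.648°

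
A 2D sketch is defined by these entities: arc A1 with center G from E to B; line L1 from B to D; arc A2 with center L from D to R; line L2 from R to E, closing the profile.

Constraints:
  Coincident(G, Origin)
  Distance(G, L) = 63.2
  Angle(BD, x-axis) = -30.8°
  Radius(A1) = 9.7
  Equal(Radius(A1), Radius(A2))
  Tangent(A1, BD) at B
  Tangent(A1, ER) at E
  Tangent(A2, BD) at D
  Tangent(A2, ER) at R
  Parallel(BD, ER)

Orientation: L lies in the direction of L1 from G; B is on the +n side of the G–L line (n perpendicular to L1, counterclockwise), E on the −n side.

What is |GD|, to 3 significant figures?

63.9

The slot axis is L1's direction at -30.8°, so u = (cos -30.8°, sin -30.8°) = (0.859, -0.512) and n = (−sin -30.8°, cos -30.8°) = (0.512, 0.859). G is at the origin and L lies 63.2 along u from G, so L = 63.2·u = (54.3, -32.4). Tangency of A1 to both parallel lines with radius 9.7 puts B and E at G ± 9.7·n: B = (4.97, 8.33), E = (-4.97, -8.33). Equal radii place D and R the same way about L: D = L + 9.7·n = (59.3, -24.0), R = L − 9.7·n = (49.3, -40.7). Then |GD| = |D − G| = 63.9.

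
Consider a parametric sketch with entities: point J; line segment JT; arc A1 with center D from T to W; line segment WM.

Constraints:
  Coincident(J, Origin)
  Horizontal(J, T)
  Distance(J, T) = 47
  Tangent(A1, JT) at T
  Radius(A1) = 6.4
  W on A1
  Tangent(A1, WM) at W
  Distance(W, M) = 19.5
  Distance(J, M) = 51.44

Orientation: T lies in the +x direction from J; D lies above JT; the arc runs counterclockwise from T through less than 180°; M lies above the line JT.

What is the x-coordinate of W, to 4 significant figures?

52.72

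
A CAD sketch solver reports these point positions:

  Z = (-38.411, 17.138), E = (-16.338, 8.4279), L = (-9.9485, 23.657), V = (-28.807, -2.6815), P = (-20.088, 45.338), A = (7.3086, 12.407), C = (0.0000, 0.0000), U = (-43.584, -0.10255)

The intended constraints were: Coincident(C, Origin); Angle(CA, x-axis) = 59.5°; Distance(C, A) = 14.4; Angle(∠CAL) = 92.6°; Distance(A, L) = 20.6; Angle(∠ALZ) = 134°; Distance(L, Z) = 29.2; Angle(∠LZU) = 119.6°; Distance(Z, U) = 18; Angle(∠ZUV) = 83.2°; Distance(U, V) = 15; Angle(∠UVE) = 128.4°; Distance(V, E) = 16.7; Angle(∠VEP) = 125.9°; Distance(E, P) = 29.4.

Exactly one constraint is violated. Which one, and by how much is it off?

Distance(E, P) = 29.4 — off by 7.70.

C = (0.00, 0.00) ✓; CA at 59.50° ✓; |CA| = 14.40 ✓; ∠CAL = 92.60° ✓; |AL| = 20.60 ✓; ∠ALZ = 134.0° ✓; |LZ| = 29.20 ✓; ∠LZU = 119.6° ✓; |ZU| = 18.00 ✓; ∠ZUV = 83.20° ✓; |UV| = 15.00 ✓; ∠UVE = 128.4° ✓; |VE| = 16.70 ✓; ∠VEP = 125.9° ✓; |EP| = 37.10 ✗.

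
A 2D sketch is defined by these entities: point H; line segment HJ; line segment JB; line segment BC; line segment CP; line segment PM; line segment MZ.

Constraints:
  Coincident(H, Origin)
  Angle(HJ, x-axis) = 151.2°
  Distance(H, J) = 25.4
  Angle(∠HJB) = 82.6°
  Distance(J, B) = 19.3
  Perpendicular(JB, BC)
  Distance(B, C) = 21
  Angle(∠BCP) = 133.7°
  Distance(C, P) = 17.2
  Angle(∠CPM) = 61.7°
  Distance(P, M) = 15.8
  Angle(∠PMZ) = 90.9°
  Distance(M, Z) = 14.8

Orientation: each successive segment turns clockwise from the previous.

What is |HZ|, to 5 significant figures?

17.937

∠CPM = 61.7° gives PM at 159.20° from the x-axis; with |PM| = 15.8, M = (-6.4385, 3.9660). ∠PMZ = 90.9° gives MZ at 70.100° from the x-axis; with |MZ| = 14.8, Z = (-1.4009, 17.882). Then |HZ| = |Z − H| = 17.937.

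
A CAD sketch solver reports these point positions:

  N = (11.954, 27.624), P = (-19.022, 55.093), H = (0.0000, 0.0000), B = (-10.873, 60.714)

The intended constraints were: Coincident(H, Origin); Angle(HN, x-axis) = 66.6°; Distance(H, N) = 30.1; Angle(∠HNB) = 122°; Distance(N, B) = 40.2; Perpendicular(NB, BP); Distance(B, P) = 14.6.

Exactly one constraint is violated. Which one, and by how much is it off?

Distance(B, P) = 14.6 — off by 4.70.

H = (0.00, 0.00) ✓; HN at 66.60° ✓; |HN| = 30.10 ✓; ∠HNB = 122.0° ✓; |NB| = 40.20 ✓; ∠(NB, BP) = 90.00° ✓; |BP| = 9.900 ✗.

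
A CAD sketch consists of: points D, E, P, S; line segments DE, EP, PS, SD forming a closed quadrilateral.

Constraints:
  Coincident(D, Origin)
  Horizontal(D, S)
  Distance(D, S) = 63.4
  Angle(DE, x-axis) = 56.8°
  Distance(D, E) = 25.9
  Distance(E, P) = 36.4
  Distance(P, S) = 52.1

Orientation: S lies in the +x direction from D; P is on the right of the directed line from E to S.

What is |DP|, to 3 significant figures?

19.9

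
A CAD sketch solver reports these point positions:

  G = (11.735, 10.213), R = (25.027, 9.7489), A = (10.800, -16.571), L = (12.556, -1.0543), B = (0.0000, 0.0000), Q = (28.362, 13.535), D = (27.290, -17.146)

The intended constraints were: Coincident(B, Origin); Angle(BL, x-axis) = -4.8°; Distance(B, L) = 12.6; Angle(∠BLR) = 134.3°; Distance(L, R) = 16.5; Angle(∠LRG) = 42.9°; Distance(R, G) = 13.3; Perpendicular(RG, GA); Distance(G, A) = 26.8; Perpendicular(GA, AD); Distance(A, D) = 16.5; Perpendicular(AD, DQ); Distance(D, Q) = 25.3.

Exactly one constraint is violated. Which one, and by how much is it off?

Distance(D, Q) = 25.3 — off by 5.40.

B = (0.00, 0.00) ✓; BL at -4.800° ✓; |BL| = 12.60 ✓; ∠BLR = 134.3° ✓; |LR| = 16.50 ✓; ∠LRG = 42.90° ✓; |RG| = 13.30 ✓; ∠(RG, GA) = 90.00° ✓; |GA| = 26.80 ✓; ∠(GA, AD) = 90.00° ✓; |AD| = 16.50 ✓; ∠(AD, DQ) = 90.00° ✓; |DQ| = 30.70 ✗.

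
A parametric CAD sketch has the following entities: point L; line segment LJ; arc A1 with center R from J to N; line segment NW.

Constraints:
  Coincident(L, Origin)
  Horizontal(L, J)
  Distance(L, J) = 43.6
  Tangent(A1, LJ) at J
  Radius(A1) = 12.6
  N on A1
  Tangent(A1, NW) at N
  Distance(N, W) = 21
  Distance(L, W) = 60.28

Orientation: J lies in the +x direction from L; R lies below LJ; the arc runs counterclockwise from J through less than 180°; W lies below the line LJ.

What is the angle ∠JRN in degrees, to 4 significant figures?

130.8°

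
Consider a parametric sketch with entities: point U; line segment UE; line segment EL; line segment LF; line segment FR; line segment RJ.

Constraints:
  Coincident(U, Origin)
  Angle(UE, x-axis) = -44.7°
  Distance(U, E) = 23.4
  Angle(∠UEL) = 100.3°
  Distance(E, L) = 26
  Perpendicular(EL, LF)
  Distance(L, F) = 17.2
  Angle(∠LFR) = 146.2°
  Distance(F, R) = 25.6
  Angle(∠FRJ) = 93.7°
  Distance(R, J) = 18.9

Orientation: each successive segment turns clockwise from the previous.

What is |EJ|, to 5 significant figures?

29.356

∠LFR = 146.2° gives FR at 111.80° from the x-axis; with |FR| = 25.6, R = (-21.755, -4.4257). ∠FRJ = 93.7° gives RJ at 25.500° from the x-axis; with |RJ| = 18.9, J = (-4.6965, 3.7109). Then |EJ| = |J − E| = 29.356.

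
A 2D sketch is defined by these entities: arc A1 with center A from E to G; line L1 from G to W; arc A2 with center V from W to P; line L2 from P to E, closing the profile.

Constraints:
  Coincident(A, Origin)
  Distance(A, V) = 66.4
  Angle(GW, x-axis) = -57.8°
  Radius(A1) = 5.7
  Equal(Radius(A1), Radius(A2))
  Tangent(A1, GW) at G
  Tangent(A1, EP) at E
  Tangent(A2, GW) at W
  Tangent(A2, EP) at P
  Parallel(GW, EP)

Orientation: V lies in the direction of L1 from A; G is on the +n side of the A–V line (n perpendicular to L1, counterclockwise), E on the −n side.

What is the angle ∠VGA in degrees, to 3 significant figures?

85.1°

A is at the origin and V lies 66.4 along u from A, so V = 66.4·u = (35.4, -56.2). Tangency of A1 to both parallel lines with radius 5.7 puts G and E at A ± 5.7·n: G = (4.82, 3.04), E = (-4.82, -3.04). Then cos ∠VGA = GV·GA / (|GV||GA|), giving 85.1°.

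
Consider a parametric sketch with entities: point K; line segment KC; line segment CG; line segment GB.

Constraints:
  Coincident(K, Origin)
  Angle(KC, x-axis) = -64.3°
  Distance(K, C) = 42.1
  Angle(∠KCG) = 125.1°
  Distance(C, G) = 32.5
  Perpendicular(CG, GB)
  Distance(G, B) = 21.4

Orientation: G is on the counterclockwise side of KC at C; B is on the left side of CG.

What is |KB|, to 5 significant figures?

58.189

K is at the origin; KC runs at -64.3° with length 42.1, so C = 42.1·(cos -64.3°, sin -64.3°) = (18.257, -37.935). ∠KCG = 125.1°, so CG runs at -64.3° + (180° − 125.1°) = -9.4000° from the x-axis; with |CG| = 32.5, G = C + 32.5·(cos -9.4000°, sin -9.4000°) = (50.321, -43.243). CG is perpendicular to GB; with |GB| = 21.4 on the left of CG, B = G + 21.4·(0.16333, 0.98657) = (53.816, -22.131). Then |KB| = |B − K| = 58.189.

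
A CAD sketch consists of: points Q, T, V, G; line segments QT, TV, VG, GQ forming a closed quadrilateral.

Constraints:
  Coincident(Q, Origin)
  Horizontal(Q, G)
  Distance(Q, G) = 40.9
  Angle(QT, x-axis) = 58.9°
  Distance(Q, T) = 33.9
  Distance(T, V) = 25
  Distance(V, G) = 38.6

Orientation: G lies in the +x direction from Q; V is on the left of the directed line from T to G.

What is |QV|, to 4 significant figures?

56.02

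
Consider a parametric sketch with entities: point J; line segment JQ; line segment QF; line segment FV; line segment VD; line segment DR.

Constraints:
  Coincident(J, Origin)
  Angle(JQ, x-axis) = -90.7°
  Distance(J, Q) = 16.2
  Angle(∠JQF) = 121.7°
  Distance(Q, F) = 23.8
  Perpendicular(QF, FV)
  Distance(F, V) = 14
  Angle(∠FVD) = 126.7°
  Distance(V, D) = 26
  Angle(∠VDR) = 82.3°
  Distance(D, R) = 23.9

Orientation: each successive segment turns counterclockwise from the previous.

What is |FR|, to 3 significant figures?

33.6

J is at the origin; JQ runs at -90.7° with length 16.2, so Q = (-0.198, -16.2). ∠JQF = 121.7° gives QF at -32.4° from the x-axis; with |QF| = 23.8, F = (19.9, -29.0). QF is perpendicular to FV, so FV runs at 57.6°; with |FV| = 14.0, V = (27.4, -17.1). ∠FVD = 126.7° gives VD at 111° from the x-axis; with |VD| = 26.0, D = (18.1, 7.16). ∠VDR = 82.3° gives DR at -151° from the x-axis; with |DR| = 23.9, R = (-2.86, -4.28). Then |FR| = |R − F| = 33.6.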